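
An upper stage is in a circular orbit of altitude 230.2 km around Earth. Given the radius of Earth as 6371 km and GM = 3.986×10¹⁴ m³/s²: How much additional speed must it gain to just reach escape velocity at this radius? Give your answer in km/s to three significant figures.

r = 6371 + 230.2 = 6601.2 km = 6.6012×10⁶ m.
Circular speed v_c = √(μ/r) = 7771 m/s.
Escape speed v_esc = √(2μ/r) = √2 × v_c = 10990 m/s.
Δv = v_esc − v_c = 3219 m/s = 3.219 km/s.

Δv ≈ 3.22 km/s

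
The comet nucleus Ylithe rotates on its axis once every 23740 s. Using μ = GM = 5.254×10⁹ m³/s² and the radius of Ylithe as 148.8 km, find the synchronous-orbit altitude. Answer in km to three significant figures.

A synchronous orbit has period T, so by Kepler's third law a = (μT²/4π²)^(1/3).
μT²/4π² = 5.254×10⁹ × (2.374×10⁴)² / 39.48 = 7.501×10¹⁶ m³.
a = 4.217×10⁵ m = 421.73 km.
Altitude h = a − R = 421.73 − 148.8 = 272.93 km.

h_sync ≈ 273 km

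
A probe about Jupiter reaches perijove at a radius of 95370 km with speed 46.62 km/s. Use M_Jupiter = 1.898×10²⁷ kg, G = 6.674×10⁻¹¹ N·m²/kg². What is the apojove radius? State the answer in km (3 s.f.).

μ = GM = 6.674×10⁻¹¹ × 1.898×10²⁷ = 1.267×10¹⁷ m³/s².
r_p = 9.537×10⁷ m.
Specific energy ε = v²/2 − μ/r = -2.415×10⁸ J/kg, so a = −μ/(2ε) = 2.623×10⁸ m.
The apsides satisfy r_p + r_a = 2a, so the apojove radius is 2a − r_p = 4.291×10⁸ m = 4.2913×10⁵ km.

apojove radius ≈ 4.29×10⁵ km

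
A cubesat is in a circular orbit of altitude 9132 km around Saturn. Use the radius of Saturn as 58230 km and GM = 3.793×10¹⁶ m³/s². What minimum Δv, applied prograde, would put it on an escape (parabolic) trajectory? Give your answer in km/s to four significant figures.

r = 58230 + 9132 = 67362 km = 6.7362×10⁷ m.
Circular speed v_c = √(μ/r) = 23730 m/s.
Escape speed v_esc = √(2μ/r) = √2 × v_c = 33560 m/s.
Δv = v_esc − v_c = 9829 m/s = 9.829 km/s.

Δv ≈ 9.829 km/s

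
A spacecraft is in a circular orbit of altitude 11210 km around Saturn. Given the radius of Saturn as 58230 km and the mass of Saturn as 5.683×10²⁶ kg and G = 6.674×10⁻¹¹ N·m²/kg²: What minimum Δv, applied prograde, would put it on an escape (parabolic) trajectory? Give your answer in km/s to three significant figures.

μ = GM = 6.674×10⁻¹¹ × 5.683×10²⁶ = 3.793×10¹⁶ m³/s².
r = 58230 + 11210 = 69440 km = 6.9440×10⁷ m.
Circular speed v_c = √(μ/r) = 23370 m/s.
Escape speed v_esc = √(2μ/r) = √2 × v_c = 33050 m/s.
Δv = v_esc − v_c = 9681 m/s = 9.681 km/s.

Δv ≈ 9.68 km/s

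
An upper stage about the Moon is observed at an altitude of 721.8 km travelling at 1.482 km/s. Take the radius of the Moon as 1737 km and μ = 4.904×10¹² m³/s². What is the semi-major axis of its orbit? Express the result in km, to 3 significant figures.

r = 1737 + 721.8 = 2458.8 km = 2.459×10⁶ m.
Specific orbital energy ε = v²/2 − μ/r = (1482)²/2 − 4.904×10¹²/2.459×10⁶ = -8.963×10⁵ J/kg.
Since ε = −μ/(2a), a = −μ/(2ε) = 2.736×10⁶ m = 2735.7 km.

a ≈ 2740 km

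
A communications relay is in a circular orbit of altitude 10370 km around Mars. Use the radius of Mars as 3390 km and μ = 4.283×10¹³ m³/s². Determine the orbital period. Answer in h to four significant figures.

T ≈ 13.61 h

r = 3390 + 10370 = 13760 km = 1.3760×10⁷ m.
Kepler's third law: T = 2π√(r³/μ) = 2π√((1.376×10⁷)³ / 4.283×10¹³).
r³/μ = 6.083×10⁷ s², so T = 2π × 7.799×10³ = 4.900×10⁴ s.
Converting: 4.900×10⁴ s ÷ 3600 = 13.61 h.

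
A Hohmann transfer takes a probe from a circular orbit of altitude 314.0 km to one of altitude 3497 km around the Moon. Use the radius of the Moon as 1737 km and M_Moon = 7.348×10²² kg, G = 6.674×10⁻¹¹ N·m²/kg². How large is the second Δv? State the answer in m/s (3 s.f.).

Δv ≈ 242 m/s

μ = GM = 6.674×10⁻¹¹ × 7.348×10²² = 4.904×10¹² m³/s².
r₁ = 1737 + 314.0 = 2051.0 km = 2.0510×10⁶ m.
r₂ = 1737 + 3497 = 5234.0 km = 5.2340×10⁶ m.
Transfer ellipse a_t = (r₁ + r₂)/2 = 3.642×10⁶ m.
At r₁: circular v_c1 = √(μ/r₁) = 1546 m/s; transfer-perilune v_p = √[μ(2/r₁ − 1/a_t)] = 1854 m/s.
At r₂: circular v_c2 = √(μ/r₂) = 968.0 m/s; transfer-apolune v_a = √[μ(2/r₂ − 1/a_t)] = 726.3 m/s.
Δv₂ = v_c2 − v_a = 241.6 m/s.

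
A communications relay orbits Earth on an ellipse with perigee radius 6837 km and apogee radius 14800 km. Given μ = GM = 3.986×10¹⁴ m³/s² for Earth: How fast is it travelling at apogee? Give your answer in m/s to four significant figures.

Semi-major axis a = (r_p + r_a)/2 = 10818 km = 1.082×10⁷ m.
Vis-viva: v² = μ(2/r − 1/a) = 3.986×10¹⁴ × (1.351×10⁻⁷ − 9.243×10⁻⁸) = 1.702×10⁷ m²/s².
v = 4126 m/s.

v ≈ 4126 m/s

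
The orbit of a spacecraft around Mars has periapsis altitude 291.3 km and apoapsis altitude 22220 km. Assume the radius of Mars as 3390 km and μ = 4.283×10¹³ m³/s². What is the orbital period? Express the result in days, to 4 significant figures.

T ≈ 0.6228 days

r_p = 3390 + 291.3 = 3681.3 km = 3.6813×10⁶ m.
r_a = 3390 + 22220 = 25610 km = 2.5610×10⁷ m.
Semi-major axis a = (r_p + r_a)/2 = (3681.3 + 25610)/2 = 14646 km = 1.465×10⁷ m.
By Kepler's third law T = 2π√(a³/μ) = 2π × 8.564×10³ = 5.381×10⁴ s.
= 0.6228 days.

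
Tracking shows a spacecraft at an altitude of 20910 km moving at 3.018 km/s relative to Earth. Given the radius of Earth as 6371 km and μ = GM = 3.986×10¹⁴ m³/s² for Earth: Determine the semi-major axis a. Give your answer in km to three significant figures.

a ≈ 19800 km

r = 6371 + 20910 = 27281 km = 2.728×10⁷ m.
Vis-viva rearranged: 1/a = 2/r − v²/μ = 7.331×10⁻⁸ − 2.285×10⁻⁸ = 5.046×10⁻⁸ m⁻¹.
a = 1.982×10⁷ m = 19818 km.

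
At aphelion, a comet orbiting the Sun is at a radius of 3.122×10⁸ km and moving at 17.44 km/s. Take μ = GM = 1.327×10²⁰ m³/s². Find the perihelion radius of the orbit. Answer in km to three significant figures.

perihelion radius ≈ 1.74×10⁸ km

r_a = 3.122×10¹¹ m.
Specific energy ε = v²/2 − μ/r = -2.730×10⁸ J/kg, so a = −μ/(2ε) = 2.431×10¹¹ m.
The apsides satisfy r_p + r_a = 2a, so the perihelion radius is 2a − r_a = 1.739×10¹¹ m = 1.7393×10⁸ km.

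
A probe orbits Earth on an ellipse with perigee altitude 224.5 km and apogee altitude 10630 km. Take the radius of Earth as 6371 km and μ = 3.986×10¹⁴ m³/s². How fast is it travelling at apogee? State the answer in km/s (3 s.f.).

v ≈ 3.62 km/s

r_p = 6371 + 224.5 = 6595.5 km = 6.5955×10⁶ m.
r_a = 6371 + 10630 = 17001 km = 1.7001×10⁷ m.
Semi-major axis a = (r_p + r_a)/2 = 11798 km = 1.180×10⁷ m.
Vis-viva: v² = μ(2/r − 1/a) = 3.986×10¹⁴ × (1.176×10⁻⁷ − 8.476×10⁻⁸) = 1.311×10⁷ m²/s².
v = 3620 m/s = 3.620 km/s.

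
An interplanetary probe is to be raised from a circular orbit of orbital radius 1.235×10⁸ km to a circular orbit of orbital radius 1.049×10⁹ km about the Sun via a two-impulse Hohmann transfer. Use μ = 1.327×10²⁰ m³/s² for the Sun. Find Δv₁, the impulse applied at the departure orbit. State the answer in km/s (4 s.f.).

r₁ = 1.235×10⁸ km = 1.235×10¹¹ m.
r₂ = 1.049×10⁹ km = 1.049×10¹² m.
Transfer ellipse a_t = (r₁ + r₂)/2 = 5.862×10¹¹ m.
At r₁: circular v_c1 = √(μ/r₁) = 32780 m/s; transfer-perihelion v_p = √[μ(2/r₁ − 1/a_t)] = 43850 m/s.
Δv₁ = v_p − v_c1 = 11070 m/s.
= 11.07 km/s.

Δv ≈ 11.07 km/s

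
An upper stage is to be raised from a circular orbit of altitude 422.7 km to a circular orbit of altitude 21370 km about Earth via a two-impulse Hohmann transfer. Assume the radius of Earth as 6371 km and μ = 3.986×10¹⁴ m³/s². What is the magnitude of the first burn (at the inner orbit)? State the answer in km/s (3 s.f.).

Δv ≈ 2.05 km/s

r₁ = 6371 + 422.7 = 6793.7 km = 6.7937×10⁶ m.
r₂ = 6371 + 21370 = 27741 km = 2.7741×10⁷ m.
Transfer ellipse a_t = (r₁ + r₂)/2 = 1.727×10⁷ m.
At r₁: circular v_c1 = √(μ/r₁) = 7660 m/s; transfer-perigee v_p = √[μ(2/r₁ − 1/a_t)] = 9709 m/s.
Δv₁ = v_p − v_c1 = 2049 m/s.
= 2.049 km/s.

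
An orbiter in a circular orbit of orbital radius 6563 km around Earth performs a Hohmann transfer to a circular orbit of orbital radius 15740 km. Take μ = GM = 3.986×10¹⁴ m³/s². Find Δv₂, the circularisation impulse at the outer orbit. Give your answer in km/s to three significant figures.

Δv ≈ 1.17 km/s

r₁ = 6563 km = 6.563×10⁶ m.
r₂ = 15740 km = 1.574×10⁷ m.
Transfer ellipse a_t = (r₁ + r₂)/2 = 1.115×10⁷ m.
At r₁: circular v_c1 = √(μ/r₁) = 7793 m/s; transfer-perigee v_p = √[μ(2/r₁ − 1/a_t)] = 9259 m/s.
At r₂: circular v_c2 = √(μ/r₂) = 5032 m/s; transfer-apogee v_a = √[μ(2/r₂ − 1/a_t)] = 3861 m/s.
Δv₂ = v_c2 − v_a = 1172 m/s.
= 1.172 km/s.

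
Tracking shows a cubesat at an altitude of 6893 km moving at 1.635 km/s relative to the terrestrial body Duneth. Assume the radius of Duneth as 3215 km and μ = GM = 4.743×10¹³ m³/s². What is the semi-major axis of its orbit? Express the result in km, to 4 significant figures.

r = 3215 + 6893 = 10108 km = 1.011×10⁷ m.
Specific orbital energy ε = v²/2 − μ/r = (1635)²/2 − 4.743×10¹³/1.011×10⁷ = -3.356×10⁶ J/kg.
Since ε = −μ/(2a), a = −μ/(2ε) = 7.067×10⁶ m = 7067.1 km.

a ≈ 7067 km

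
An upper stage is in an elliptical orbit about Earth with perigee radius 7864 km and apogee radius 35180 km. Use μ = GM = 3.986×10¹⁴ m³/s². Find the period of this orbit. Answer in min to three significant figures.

T ≈ 524 min

Semi-major axis a = (r_p + r_a)/2 = (7864.0 + 35180)/2 = 21522 km = 2.152×10⁷ m.
By Kepler's third law T = 2π√(a³/μ) = 2π × 5.001×10³ = 3.142×10⁴ s.
= 523.7 min.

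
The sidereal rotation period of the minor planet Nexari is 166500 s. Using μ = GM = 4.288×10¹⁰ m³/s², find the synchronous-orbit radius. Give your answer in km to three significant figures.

A synchronous orbit has period T, so by Kepler's third law a = (μT²/4π²)^(1/3).
μT²/4π² = 4.288×10¹⁰ × (1.665×10⁵)² / 39.48 = 3.011×10¹⁹ m³.
a = 3.111×10⁶ m = 3111.1 km.

r_sync ≈ 3110 km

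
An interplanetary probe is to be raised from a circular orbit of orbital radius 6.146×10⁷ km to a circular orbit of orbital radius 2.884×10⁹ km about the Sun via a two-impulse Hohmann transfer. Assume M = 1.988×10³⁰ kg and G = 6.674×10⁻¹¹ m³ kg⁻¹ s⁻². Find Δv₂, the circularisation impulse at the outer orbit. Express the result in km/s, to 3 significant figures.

Δv ≈ 5.40 km/s

μ = GM = 6.674×10⁻¹¹ × 1.988×10³⁰ = 1.327×10²⁰ m³/s².
r₁ = 6.146×10⁷ km = 6.146×10¹⁰ m.
r₂ = 2.884×10⁹ km = 2.884×10¹² m.
Transfer ellipse a_t = (r₁ + r₂)/2 = 1.473×10¹² m.
At r₁: circular v_c1 = √(μ/r₁) = 46460 m/s; transfer-perihelion v_p = √[μ(2/r₁ − 1/a_t)] = 65020 m/s.
At r₂: circular v_c2 = √(μ/r₂) = 6783 m/s; transfer-aphelion v_a = √[μ(2/r₂ − 1/a_t)] = 1386 m/s.
Δv₂ = v_c2 − v_a = 5397 m/s.
= 5.397 km/s.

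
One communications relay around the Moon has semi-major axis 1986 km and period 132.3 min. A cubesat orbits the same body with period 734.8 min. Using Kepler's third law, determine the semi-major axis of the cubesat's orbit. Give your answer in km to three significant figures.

a₂ ≈ 6230 km

Kepler's third law: a³ ∝ T², so a₂ = a₁ (T₂/T₁)^(2/3).
T₂/T₁ = 5.554, (T₂/T₁)^(2/3) = 3.136.
a₂ = 1986 × 3.136 = 6229 km.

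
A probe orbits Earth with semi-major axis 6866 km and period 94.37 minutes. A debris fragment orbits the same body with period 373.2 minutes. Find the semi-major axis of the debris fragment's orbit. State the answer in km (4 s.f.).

Kepler's third law: a³ ∝ T², so a₂ = a₁ (T₂/T₁)^(2/3).
T₂/T₁ = 3.955, (T₂/T₁)^(2/3) = 2.501.
a₂ = 6866 × 2.501 = 17170 km.

a₂ ≈ 17170 km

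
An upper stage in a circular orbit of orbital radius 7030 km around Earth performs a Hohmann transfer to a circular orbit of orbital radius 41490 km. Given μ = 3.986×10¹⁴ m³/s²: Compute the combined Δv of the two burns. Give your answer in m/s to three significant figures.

Δv_total ≈ 3750 m/s

r₁ = 7030 km = 7.030×10⁶ m.
r₂ = 41490 km = 4.149×10⁷ m.
Transfer ellipse a_t = (r₁ + r₂)/2 = 2.426×10⁷ m.
At r₁: circular v_c1 = √(μ/r₁) = 7530 m/s; transfer-perigee v_p = √[μ(2/r₁ − 1/a_t)] = 9847 m/s.
Δv₁ = v_p − v_c1 = 2317 m/s.
At r₂: circular v_c2 = √(μ/r₂) = 3100 m/s; transfer-apogee v_a = √[μ(2/r₂ − 1/a_t)] = 1669 m/s.
Δv₂ = v_c2 − v_a = 1431 m/s.
Total Δv = Δv₁ + Δv₂ = 3748 m/s.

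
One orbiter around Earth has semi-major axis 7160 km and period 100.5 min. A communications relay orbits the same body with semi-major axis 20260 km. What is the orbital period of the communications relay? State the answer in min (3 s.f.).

T₂ ≈ 478 min

Kepler's third law: T² ∝ a³, so T₂ = T₁ (a₂/a₁)^(3/2).
a₂/a₁ = 2.830, (a₂/a₁)^(3/2) = 4.760.
T₂ = 100.5 × 4.760 = 478.4 min.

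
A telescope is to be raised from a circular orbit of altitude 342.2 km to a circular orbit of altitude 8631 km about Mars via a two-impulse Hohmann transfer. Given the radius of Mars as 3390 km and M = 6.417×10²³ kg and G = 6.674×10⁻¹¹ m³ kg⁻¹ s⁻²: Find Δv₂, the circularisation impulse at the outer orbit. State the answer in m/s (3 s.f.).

Δv ≈ 588 m/s

μ = GM = 6.674×10⁻¹¹ × 6.417×10²³ = 4.283×10¹³ m³/s².
r₁ = 3390 + 342.2 = 3732.2 km = 3.7322×10⁶ m.
r₂ = 3390 + 8631 = 12021 km = 1.2021×10⁷ m.
Transfer ellipse a_t = (r₁ + r₂)/2 = 7.877×10⁶ m.
At r₁: circular v_c1 = √(μ/r₁) = 3387 m/s; transfer-periapsis v_p = √[μ(2/r₁ − 1/a_t)] = 4185 m/s.
At r₂: circular v_c2 = √(μ/r₂) = 1888 m/s; transfer-apoapsis v_a = √[μ(2/r₂ − 1/a_t)] = 1299 m/s.
Δv₂ = v_c2 − v_a = 588.2 m/s.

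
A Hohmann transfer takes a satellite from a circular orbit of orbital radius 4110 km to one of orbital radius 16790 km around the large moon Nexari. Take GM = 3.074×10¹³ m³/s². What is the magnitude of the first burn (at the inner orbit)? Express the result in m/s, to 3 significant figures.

Δv ≈ 732 m/s

r₁ = 4110 km = 4.110×10⁶ m.
r₂ = 16790 km = 1.679×10⁷ m.
Transfer ellipse a_t = (r₁ + r₂)/2 = 1.045×10⁷ m.
At r₁: circular v_c1 = √(μ/r₁) = 2735 m/s; transfer-periapsis v_p = √[μ(2/r₁ − 1/a_t)] = 3467 m/s.
Δv₁ = v_p − v_c1 = 731.7 m/s.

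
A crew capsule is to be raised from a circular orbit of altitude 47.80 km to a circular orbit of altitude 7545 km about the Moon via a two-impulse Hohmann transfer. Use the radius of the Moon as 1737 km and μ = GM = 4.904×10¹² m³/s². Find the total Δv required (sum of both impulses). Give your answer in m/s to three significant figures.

r₁ = 1737 + 47.80 = 1784.8 km = 1.7848×10⁶ m.
r₂ = 1737 + 7545 = 9282.0 km = 9.2820×10⁶ m.
Transfer ellipse a_t = (r₁ + r₂)/2 = 5.533×10⁶ m.
At r₁: circular v_c1 = √(μ/r₁) = 1658 m/s; transfer-perilune v_p = √[μ(2/r₁ − 1/a_t)] = 2147 m/s.
Δv₁ = v_p − v_c1 = 489.3 m/s.
At r₂: circular v_c2 = √(μ/r₂) = 726.9 m/s; transfer-apolune v_a = √[μ(2/r₂ − 1/a_t)] = 412.8 m/s.
Δv₂ = v_c2 − v_a = 314.1 m/s.
Total Δv = Δv₁ + Δv₂ = 803.3 m/s.

Δv_total ≈ 803 m/s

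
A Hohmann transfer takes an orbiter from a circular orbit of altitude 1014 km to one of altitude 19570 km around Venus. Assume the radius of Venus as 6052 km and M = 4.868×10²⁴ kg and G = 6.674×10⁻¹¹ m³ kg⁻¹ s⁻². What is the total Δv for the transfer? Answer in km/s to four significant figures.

μ = GM = 6.674×10⁻¹¹ × 4.868×10²⁴ = 3.249×10¹⁴ m³/s².
r₁ = 6052 + 1014 = 7066.0 km = 7.0660×10⁶ m.
r₂ = 6052 + 19570 = 25622 km = 2.5622×10⁷ m.
Transfer ellipse a_t = (r₁ + r₂)/2 = 1.634×10⁷ m.
At r₁: circular v_c1 = √(μ/r₁) = 6781 m/s; transfer-periapsis v_p = √[μ(2/r₁ − 1/a_t)] = 8490 m/s.
Δv₁ = v_p − v_c1 = 1709 m/s.
At r₂: circular v_c2 = √(μ/r₂) = 3561 m/s; transfer-apoapsis v_a = √[μ(2/r₂ − 1/a_t)] = 2341 m/s.
Δv₂ = v_c2 − v_a = 1220 m/s.
Total Δv = Δv₁ + Δv₂ = 2929 m/s = 2.929 km/s.

Δv_total ≈ 2.929 km/s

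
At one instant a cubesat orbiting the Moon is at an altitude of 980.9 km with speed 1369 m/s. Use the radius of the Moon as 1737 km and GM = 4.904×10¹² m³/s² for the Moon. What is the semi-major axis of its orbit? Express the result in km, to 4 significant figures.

r = 1737 + 980.9 = 2717.9 km = 2.718×10⁶ m.
Vis-viva rearranged: 1/a = 2/r − v²/μ = 7.359×10⁻⁷ − 3.822×10⁻⁷ = 3.537×10⁻⁷ m⁻¹.
a = 2.827×10⁶ m = 2827.3 km.

a ≈ 2827 km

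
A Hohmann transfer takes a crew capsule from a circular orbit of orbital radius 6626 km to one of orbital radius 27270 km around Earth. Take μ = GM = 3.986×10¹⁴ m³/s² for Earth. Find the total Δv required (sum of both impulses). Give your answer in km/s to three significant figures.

r₁ = 6626 km = 6.626×10⁶ m.
r₂ = 27270 km = 2.727×10⁷ m.
Transfer ellipse a_t = (r₁ + r₂)/2 = 1.695×10⁷ m.
At r₁: circular v_c1 = √(μ/r₁) = 7756 m/s; transfer-perigee v_p = √[μ(2/r₁ − 1/a_t)] = 9838 m/s.
Δv₁ = v_p − v_c1 = 2082 m/s.
At r₂: circular v_c2 = √(μ/r₂) = 3823 m/s; transfer-apogee v_a = √[μ(2/r₂ − 1/a_t)] = 2391 m/s.
Δv₂ = v_c2 − v_a = 1433 m/s.
Total Δv = Δv₁ + Δv₂ = 3515 m/s = 3.515 km/s.

Δv_total ≈ 3.52 km/s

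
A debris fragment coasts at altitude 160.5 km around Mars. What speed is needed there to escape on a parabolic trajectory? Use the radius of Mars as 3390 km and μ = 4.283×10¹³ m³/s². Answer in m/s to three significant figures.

v_esc ≈ 4910 m/s

r = 3390 + 160.5 = 3550.5 km = 3.5505×10⁶ m.
Escape speed v_esc = √(2μ/r) = √(2 × 4.283×10¹³ / 3.550×10⁶) = √(2.413×10⁷) = 4912 m/s.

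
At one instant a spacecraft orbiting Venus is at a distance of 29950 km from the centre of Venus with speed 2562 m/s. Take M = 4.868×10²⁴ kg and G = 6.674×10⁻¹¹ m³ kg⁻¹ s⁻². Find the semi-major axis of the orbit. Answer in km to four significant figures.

μ = GM = 6.674×10⁻¹¹ × 4.868×10²⁴ = 3.249×10¹⁴ m³/s².
r = 2.995×10⁷ m.
Specific orbital energy ε = v²/2 − μ/r = (2562)²/2 − 3.249×10¹⁴/2.995×10⁷ = -7.566×10⁶ J/kg.
Since ε = −μ/(2a), a = −μ/(2ε) = 2.147×10⁷ m = 21471 km.

a ≈ 21470 km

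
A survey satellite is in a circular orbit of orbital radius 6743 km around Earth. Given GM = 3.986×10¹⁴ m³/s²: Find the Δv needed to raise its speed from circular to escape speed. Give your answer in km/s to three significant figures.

r = 6743 km = 6.743×10⁶ m.
Circular speed v_c = √(μ/r) = 7689 m/s.
Escape speed v_esc = √(2μ/r) = √2 × v_c = 10870 m/s.
Δv = v_esc − v_c = 3185 m/s = 3.185 km/s.

Δv ≈ 3.18 km/s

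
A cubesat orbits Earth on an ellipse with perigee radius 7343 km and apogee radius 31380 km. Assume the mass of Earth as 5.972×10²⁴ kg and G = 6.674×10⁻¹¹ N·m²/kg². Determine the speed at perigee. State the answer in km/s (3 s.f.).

μ = GM = 6.674×10⁻¹¹ × 5.972×10²⁴ = 3.986×10¹⁴ m³/s².
Semi-major axis a = (r_p + r_a)/2 = 19362 km = 1.936×10⁷ m.
Vis-viva: v² = μ(2/r − 1/a) = 3.986×10¹⁴ × (2.724×10⁻⁷ − 5.165×10⁻⁸) = 8.797×10⁷ m²/s².
v = 9379 m/s = 9.379 km/s.

v ≈ 9.38 km/s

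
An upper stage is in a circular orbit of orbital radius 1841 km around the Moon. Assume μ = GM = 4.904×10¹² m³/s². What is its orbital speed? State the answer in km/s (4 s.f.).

r = 1841 km = 1.841×10⁶ m.
For a circular orbit v = √(μ/r) = √(4.904×10¹² / 1.841×10⁶) = √(2.664×10⁶) = 1632 m/s.
That is 1.632 km/s.

v ≈ 1.632 km/s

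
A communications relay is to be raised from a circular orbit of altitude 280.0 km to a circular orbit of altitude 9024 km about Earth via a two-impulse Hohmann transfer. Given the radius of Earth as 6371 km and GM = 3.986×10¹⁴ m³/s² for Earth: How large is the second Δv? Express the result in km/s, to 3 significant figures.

Δv ≈ 1.14 km/s

r₁ = 6371 + 280.0 = 6651.0 km = 6.6510×10⁶ m.
r₂ = 6371 + 9024 = 15395 km = 1.5395×10⁷ m.
Transfer ellipse a_t = (r₁ + r₂)/2 = 1.102×10⁷ m.
At r₁: circular v_c1 = √(μ/r₁) = 7742 m/s; transfer-perigee v_p = √[μ(2/r₁ − 1/a_t)] = 9149 m/s.
At r₂: circular v_c2 = √(μ/r₂) = 5088 m/s; transfer-apogee v_a = √[μ(2/r₂ − 1/a_t)] = 3953 m/s.
Δv₂ = v_c2 − v_a = 1136 m/s.
= 1.136 km/s.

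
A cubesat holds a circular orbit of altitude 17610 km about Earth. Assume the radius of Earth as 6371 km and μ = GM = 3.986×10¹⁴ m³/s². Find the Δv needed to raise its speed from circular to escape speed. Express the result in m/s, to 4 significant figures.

Δv ≈ 1689 m/s

r = 6371 + 17610 = 23981 km = 2.3981×10⁷ m.
Circular speed v_c = √(μ/r) = 4077 m/s.
Escape speed v_esc = √(2μ/r) = √2 × v_c = 5766 m/s.
Δv = v_esc − v_c = 1689 m/s.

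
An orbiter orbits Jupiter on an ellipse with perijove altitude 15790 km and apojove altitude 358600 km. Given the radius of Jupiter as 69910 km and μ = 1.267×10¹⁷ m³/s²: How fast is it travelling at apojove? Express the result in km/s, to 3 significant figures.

v ≈ 9.93 km/s

r_p = 69910 + 15790 = 85700 km = 8.5700×10⁷ m.
r_a = 69910 + 358600 = 428510 km = 4.2851×10⁸ m.
Semi-major axis a = (r_p + r_a)/2 = 2.5710×10⁵ km = 2.571×10⁸ m.
Vis-viva: v² = μ(2/r − 1/a) = 1.267×10¹⁷ × (4.667×10⁻⁹ − 3.889×10⁻⁹) = 9.856×10⁷ m²/s².
v = 9928 m/s = 9.928 km/s.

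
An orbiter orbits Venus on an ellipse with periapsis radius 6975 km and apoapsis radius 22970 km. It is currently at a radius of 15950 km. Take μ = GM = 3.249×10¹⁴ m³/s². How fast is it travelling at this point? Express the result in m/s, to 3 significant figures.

v ≈ 4360 m/s

Semi-major axis a = (r_p + r_a)/2 = 14972 km = 1.497×10⁷ m.
Vis-viva: v² = μ(2/r − 1/a) = 3.249×10¹⁴ × (1.254×10⁻⁷ − 6.679×10⁻⁸) = 1.904×10⁷ m²/s².
v = 4363 m/s.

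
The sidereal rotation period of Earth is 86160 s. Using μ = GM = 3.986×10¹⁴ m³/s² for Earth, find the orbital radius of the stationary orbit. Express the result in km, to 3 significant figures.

A synchronous orbit has period T, so by Kepler's third law a = (μT²/4π²)^(1/3).
μT²/4π² = 3.986×10¹⁴ × (8.616×10⁴)² / 39.48 = 7.495×10²² m³.
a = 4.216×10⁷ m = 42163 km.

r_sync ≈ 42200 km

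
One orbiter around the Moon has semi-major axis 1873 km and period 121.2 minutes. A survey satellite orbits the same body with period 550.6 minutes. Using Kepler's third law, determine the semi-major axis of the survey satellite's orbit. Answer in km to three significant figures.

a₂ ≈ 5140 km

Kepler's third law: a³ ∝ T², so a₂ = a₁ (T₂/T₁)^(2/3).
T₂/T₁ = 4.543, (T₂/T₁)^(2/3) = 2.743.
a₂ = 1873 × 2.743 = 5138 km.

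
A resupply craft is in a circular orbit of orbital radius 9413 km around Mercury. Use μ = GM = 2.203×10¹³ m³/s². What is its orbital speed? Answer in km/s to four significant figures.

v ≈ 1.530 km/s

r = 9413 km = 9.413×10⁶ m.
For a circular orbit v = √(μ/r) = √(2.203×10¹³ / 9.413×10⁶) = √(2.340×10⁶) = 1530 m/s.
That is 1.530 km/s.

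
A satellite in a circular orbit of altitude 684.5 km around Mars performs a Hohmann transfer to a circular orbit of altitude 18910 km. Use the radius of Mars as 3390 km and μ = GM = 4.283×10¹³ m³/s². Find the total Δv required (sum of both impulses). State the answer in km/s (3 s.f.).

Δv_total ≈ 1.59 km/s

r₁ = 3390 + 684.5 = 4074.5 km = 4.0745×10⁶ m.
r₂ = 3390 + 18910 = 22300 km = 2.2300×10⁷ m.
Transfer ellipse a_t = (r₁ + r₂)/2 = 1.319×10⁷ m.
At r₁: circular v_c1 = √(μ/r₁) = 3242 m/s; transfer-periapsis v_p = √[μ(2/r₁ − 1/a_t)] = 4216 m/s.
Δv₁ = v_p − v_c1 = 973.9 m/s.
At r₂: circular v_c2 = √(μ/r₂) = 1386 m/s; transfer-apoapsis v_a = √[μ(2/r₂ − 1/a_t)] = 770.3 m/s.
Δv₂ = v_c2 − v_a = 615.5 m/s.
Total Δv = Δv₁ + Δv₂ = 1589 m/s = 1.589 km/s.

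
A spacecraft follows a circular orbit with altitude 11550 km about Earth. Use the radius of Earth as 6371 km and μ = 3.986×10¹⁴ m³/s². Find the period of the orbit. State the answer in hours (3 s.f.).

T ≈ 6.63 hours

r = 6371 + 11550 = 17921 km = 1.7921×10⁷ m.
Kepler's third law: T = 2π√(r³/μ) = 2π√((1.792×10⁷)³ / 3.986×10¹⁴).
r³/μ = 1.444×10⁷ s², so T = 2π × 3.800×10³ = 2.388×10⁴ s.
Converting: 2.388×10⁴ s ÷ 3600 = 6.632 hours.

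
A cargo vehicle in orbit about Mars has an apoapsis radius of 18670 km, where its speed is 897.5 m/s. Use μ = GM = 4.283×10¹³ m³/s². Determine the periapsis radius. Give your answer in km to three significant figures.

periapsis radius ≈ 3980 km

r_a = 1.867×10⁷ m.
Specific energy ε = v²/2 − μ/r = -1.891×10⁶ J/kg, so a = −μ/(2ε) = 1.132×10⁷ m.
The apsides satisfy r_p + r_a = 2a, so the periapsis radius is 2a − r_a = 3.976×10⁶ m = 3975.8 km.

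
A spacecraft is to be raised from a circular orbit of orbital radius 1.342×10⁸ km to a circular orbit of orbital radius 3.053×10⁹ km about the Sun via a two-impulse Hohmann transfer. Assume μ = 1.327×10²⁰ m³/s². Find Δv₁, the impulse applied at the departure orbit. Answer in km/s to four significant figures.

r₁ = 1.342×10⁸ km = 1.342×10¹¹ m.
r₂ = 3.053×10⁹ km = 3.053×10¹² m.
Transfer ellipse a_t = (r₁ + r₂)/2 = 1.594×10¹² m.
At r₁: circular v_c1 = √(μ/r₁) = 31450 m/s; transfer-perihelion v_p = √[μ(2/r₁ − 1/a_t)] = 43520 m/s.
Δv₁ = v_p − v_c1 = 12080 m/s.
= 12.08 km/s.

Δv ≈ 12.08 km/s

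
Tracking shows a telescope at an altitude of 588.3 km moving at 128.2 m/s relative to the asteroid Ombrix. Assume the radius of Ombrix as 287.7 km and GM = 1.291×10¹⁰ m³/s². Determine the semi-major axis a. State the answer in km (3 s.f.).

a ≈ 990 km

r = 287.7 + 588.3 = 876.00 km = 8.760×10⁵ m.
Specific orbital energy ε = v²/2 − μ/r = (128.2)²/2 − 1.291×10¹⁰/8.760×10⁵ = -6.520×10³ J/kg.
Since ε = −μ/(2a), a = −μ/(2ε) = 9.901×10⁵ m = 990.06 km.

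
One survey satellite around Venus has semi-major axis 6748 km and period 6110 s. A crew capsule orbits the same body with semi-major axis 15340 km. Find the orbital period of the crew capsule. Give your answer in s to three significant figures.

T₂ ≈ 20900 s

Kepler's third law: T² ∝ a³, so T₂ = T₁ (a₂/a₁)^(3/2).
a₂/a₁ = 2.273, (a₂/a₁)^(3/2) = 3.427.
T₂ = 6110 × 3.427 = 20940 s.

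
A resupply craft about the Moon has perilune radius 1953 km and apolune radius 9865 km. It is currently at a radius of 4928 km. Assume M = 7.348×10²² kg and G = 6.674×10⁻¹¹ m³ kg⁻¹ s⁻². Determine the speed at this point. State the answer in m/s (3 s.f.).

v ≈ 1080 m/s

μ = GM = 6.674×10⁻¹¹ × 7.348×10²² = 4.904×10¹² m³/s².
Semi-major axis a = (r_p + r_a)/2 = 5909.0 km = 5.909×10⁶ m.
Vis-viva: v² = μ(2/r − 1/a) = 4.904×10¹² × (4.058×10⁻⁷ − 1.692×10⁻⁷) = 1.160×10⁶ m²/s².
v = 1077 m/s.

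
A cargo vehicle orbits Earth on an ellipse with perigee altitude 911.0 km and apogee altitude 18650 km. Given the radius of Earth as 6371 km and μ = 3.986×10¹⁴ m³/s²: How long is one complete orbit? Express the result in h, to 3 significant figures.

r_p = 6371 + 911.0 = 7282.0 km = 7.2820×10⁶ m.
r_a = 6371 + 18650 = 25021 km = 2.5021×10⁷ m.
Semi-major axis a = (r_p + r_a)/2 = (7282.0 + 25021)/2 = 16152 km = 1.615×10⁷ m.
By Kepler's third law T = 2π√(a³/μ) = 2π × 3.251×10³ = 2.043×10⁴ s.
= 5.675 h.

T ≈ 5.67 h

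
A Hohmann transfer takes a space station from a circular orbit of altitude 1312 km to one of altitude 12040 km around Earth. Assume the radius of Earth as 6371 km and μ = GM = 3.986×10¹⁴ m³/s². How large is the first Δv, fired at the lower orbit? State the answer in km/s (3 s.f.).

r₁ = 6371 + 1312 = 7683.0 km = 7.6830×10⁶ m.
r₂ = 6371 + 12040 = 18411 km = 1.8411×10⁷ m.
Transfer ellipse a_t = (r₁ + r₂)/2 = 1.305×10⁷ m.
At r₁: circular v_c1 = √(μ/r₁) = 7203 m/s; transfer-perigee v_p = √[μ(2/r₁ − 1/a_t)] = 8556 m/s.
Δv₁ = v_p − v_c1 = 1353 m/s.
= 1.353 km/s.

Δv ≈ 1.35 km/s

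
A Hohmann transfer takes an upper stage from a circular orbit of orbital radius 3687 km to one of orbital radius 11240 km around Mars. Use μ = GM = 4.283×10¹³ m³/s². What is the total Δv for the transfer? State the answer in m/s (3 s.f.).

Δv_total ≈ 1350 m/s

r₁ = 3687 km = 3.687×10⁶ m.
r₂ = 11240 km = 1.124×10⁷ m.
Transfer ellipse a_t = (r₁ + r₂)/2 = 7.464×10⁶ m.
At r₁: circular v_c1 = √(μ/r₁) = 3408 m/s; transfer-periapsis v_p = √[μ(2/r₁ − 1/a_t)] = 4183 m/s.
Δv₁ = v_p − v_c1 = 774.3 m/s.
At r₂: circular v_c2 = √(μ/r₂) = 1952 m/s; transfer-apoapsis v_a = √[μ(2/r₂ − 1/a_t)] = 1372 m/s.
Δv₂ = v_c2 − v_a = 580.0 m/s.
Total Δv = Δv₁ + Δv₂ = 1354 m/s.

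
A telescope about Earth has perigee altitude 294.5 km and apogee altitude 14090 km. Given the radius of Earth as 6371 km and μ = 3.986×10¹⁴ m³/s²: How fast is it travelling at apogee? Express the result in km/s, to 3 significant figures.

r_p = 6371 + 294.5 = 6665.5 km = 6.6655×10⁶ m.
r_a = 6371 + 14090 = 20461 km = 2.0461×10⁷ m.
Semi-major axis a = (r_p + r_a)/2 = 13563 km = 1.356×10⁷ m.
Vis-viva: v² = μ(2/r − 1/a) = 3.986×10¹⁴ × (9.775×10⁻⁸ − 7.373×10⁻⁸) = 9.574×10⁶ m²/s².
v = 3094 m/s = 3.094 km/s.

v ≈ 3.09 km/s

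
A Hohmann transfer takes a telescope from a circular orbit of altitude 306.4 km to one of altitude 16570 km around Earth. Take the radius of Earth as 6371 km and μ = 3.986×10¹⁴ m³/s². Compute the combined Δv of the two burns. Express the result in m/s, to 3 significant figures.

Δv_total ≈ 3260 m/s

r₁ = 6371 + 306.4 = 6677.4 km = 6.6774×10⁶ m.
r₂ = 6371 + 16570 = 22941 km = 2.2941×10⁷ m.
Transfer ellipse a_t = (r₁ + r₂)/2 = 1.481×10⁷ m.
At r₁: circular v_c1 = √(μ/r₁) = 7726 m/s; transfer-perigee v_p = √[μ(2/r₁ − 1/a_t)] = 9616 m/s.
Δv₁ = v_p − v_c1 = 1890 m/s.
At r₂: circular v_c2 = √(μ/r₂) = 4168 m/s; transfer-apogee v_a = √[μ(2/r₂ − 1/a_t)] = 2799 m/s.
Δv₂ = v_c2 − v_a = 1369 m/s.
Total Δv = Δv₁ + Δv₂ = 3259 m/s.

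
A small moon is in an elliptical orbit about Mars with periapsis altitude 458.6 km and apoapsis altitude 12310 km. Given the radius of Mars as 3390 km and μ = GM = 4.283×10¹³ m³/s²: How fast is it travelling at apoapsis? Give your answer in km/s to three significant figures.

v ≈ 1.04 km/s

r_p = 3390 + 458.6 = 3848.6 km = 3.8486×10⁶ m.
r_a = 3390 + 12310 = 15700 km = 1.5700×10⁷ m.
Semi-major axis a = (r_p + r_a)/2 = 9774.3 km = 9.774×10⁶ m.
Vis-viva: v² = μ(2/r − 1/a) = 4.283×10¹³ × (1.274×10⁻⁷ − 1.023×10⁻⁷) = 1.074×10⁶ m²/s².
v = 1036 m/s = 1.036 km/s.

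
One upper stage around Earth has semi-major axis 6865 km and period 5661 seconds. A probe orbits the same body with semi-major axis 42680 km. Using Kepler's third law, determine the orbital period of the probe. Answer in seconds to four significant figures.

T₂ ≈ 87750 seconds

Kepler's third law: T² ∝ a³, so T₂ = T₁ (a₂/a₁)^(3/2).
a₂/a₁ = 6.217, (a₂/a₁)^(3/2) = 15.50.
T₂ = 5661 × 15.50 = 87750 seconds.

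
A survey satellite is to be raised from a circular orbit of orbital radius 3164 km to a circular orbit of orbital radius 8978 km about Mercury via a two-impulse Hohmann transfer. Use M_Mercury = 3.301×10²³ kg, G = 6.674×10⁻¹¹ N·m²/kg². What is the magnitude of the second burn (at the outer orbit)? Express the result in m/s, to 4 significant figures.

Δv ≈ 435.6 m/s

μ = GM = 6.674×10⁻¹¹ × 3.301×10²³ = 2.203×10¹³ m³/s².
r₁ = 3164 km = 3.164×10⁶ m.
r₂ = 8978 km = 8.978×10⁶ m.
Transfer ellipse a_t = (r₁ + r₂)/2 = 6.071×10⁶ m.
At r₁: circular v_c1 = √(μ/r₁) = 2639 m/s; transfer-periherm v_p = √[μ(2/r₁ − 1/a_t)] = 3209 m/s.
At r₂: circular v_c2 = √(μ/r₂) = 1566 m/s; transfer-apoherm v_a = √[μ(2/r₂ − 1/a_t)] = 1131 m/s.
Δv₂ = v_c2 − v_a = 435.6 m/s.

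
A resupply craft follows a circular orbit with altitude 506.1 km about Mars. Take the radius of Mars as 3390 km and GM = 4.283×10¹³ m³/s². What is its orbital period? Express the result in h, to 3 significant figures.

r = 3390 + 506.1 = 3896.1 km = 3.8961×10⁶ m.
Kepler's third law: T = 2π√(r³/μ) = 2π√((3.896×10⁶)³ / 4.283×10¹³).
r³/μ = 1.381×10⁶ s², so T = 2π × 1.175×10³ = 7.383×10³ s.
Converting: 7.383×10³ s ÷ 3600 = 2.051 h.

T ≈ 2.05 h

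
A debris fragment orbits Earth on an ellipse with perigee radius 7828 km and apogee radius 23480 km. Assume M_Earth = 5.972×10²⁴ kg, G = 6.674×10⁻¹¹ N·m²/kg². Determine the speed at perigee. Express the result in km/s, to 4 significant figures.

μ = GM = 6.674×10⁻¹¹ × 5.972×10²⁴ = 3.986×10¹⁴ m³/s².
Semi-major axis a = (r_p + r_a)/2 = 15654 km = 1.565×10⁷ m.
Vis-viva: v² = μ(2/r − 1/a) = 3.986×10¹⁴ × (2.555×10⁻⁷ − 6.388×10⁻⁸) = 7.637×10⁷ m²/s².
v = 8739 m/s = 8.739 km/s.

v ≈ 8.739 km/s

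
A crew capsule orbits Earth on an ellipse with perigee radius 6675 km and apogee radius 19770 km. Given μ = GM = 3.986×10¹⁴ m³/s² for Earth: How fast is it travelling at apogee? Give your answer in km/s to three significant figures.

v ≈ 3.19 km/s

Semi-major axis a = (r_p + r_a)/2 = 13222 km = 1.322×10⁷ m.
Vis-viva: v² = μ(2/r − 1/a) = 3.986×10¹⁴ × (1.012×10⁻⁷ − 7.563×10⁻⁸) = 1.018×10⁷ m²/s².
v = 3190 m/s = 3.190 km/s.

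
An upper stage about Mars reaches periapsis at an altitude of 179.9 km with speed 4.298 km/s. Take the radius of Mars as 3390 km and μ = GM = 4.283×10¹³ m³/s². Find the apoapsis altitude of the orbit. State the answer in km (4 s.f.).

r_p = 3390 + 179.9 = 3569.9 km = 3.570×10⁶ m.
Specific energy ε = v²/2 − μ/r = -2.761×10⁶ J/kg, so a = −μ/(2ε) = 7.756×10⁶ m.
The apsides satisfy r_p + r_a = 2a, so the apoapsis radius is 2a − r_p = 1.194×10⁷ m = 11942 km.
Apoapsis altitude = 11942 − 3390 = 8551.8 km.

apoapsis altitude ≈ 8552 km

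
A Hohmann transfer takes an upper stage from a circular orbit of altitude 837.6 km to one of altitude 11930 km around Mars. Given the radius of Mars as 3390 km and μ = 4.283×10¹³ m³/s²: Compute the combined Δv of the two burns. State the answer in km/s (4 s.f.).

r₁ = 3390 + 837.6 = 4227.6 km = 4.2276×10⁶ m.
r₂ = 3390 + 11930 = 15320 km = 1.5320×10⁷ m.
Transfer ellipse a_t = (r₁ + r₂)/2 = 9.774×10⁶ m.
At r₁: circular v_c1 = √(μ/r₁) = 3183 m/s; transfer-periapsis v_p = √[μ(2/r₁ − 1/a_t)] = 3985 m/s.
Δv₁ = v_p − v_c1 = 802.0 m/s.
At r₂: circular v_c2 = √(μ/r₂) = 1672 m/s; transfer-apoapsis v_a = √[μ(2/r₂ − 1/a_t)] = 1100 m/s.
Δv₂ = v_c2 − v_a = 572.4 m/s.
Total Δv = Δv₁ + Δv₂ = 1374 m/s = 1.374 km/s.

Δv_total ≈ 1.374 km/s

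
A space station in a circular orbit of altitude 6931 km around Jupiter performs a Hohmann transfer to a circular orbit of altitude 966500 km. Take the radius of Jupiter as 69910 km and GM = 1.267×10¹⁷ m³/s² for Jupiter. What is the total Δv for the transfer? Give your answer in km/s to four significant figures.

Δv_total ≈ 21.75 km/s

r₁ = 69910 + 6931 = 76841 km = 7.6841×10⁷ m.
r₂ = 69910 + 966500 = 1036400 km = 1.0364×10⁹ m.
Transfer ellipse a_t = (r₁ + r₂)/2 = 5.566×10⁸ m.
At r₁: circular v_c1 = √(μ/r₁) = 40610 m/s; transfer-perijove v_p = √[μ(2/r₁ − 1/a_t)] = 55410 m/s.
Δv₁ = v_p − v_c1 = 14800 m/s.
At r₂: circular v_c2 = √(μ/r₂) = 11060 m/s; transfer-apojove v_a = √[μ(2/r₂ − 1/a_t)] = 4108 m/s.
Δv₂ = v_c2 − v_a = 6949 m/s.
Total Δv = Δv₁ + Δv₂ = 21750 m/s = 21.75 km/s.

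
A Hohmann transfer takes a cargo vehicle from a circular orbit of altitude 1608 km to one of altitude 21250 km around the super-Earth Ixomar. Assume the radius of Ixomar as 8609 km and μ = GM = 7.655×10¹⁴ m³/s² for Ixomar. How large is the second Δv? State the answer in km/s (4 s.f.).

Δv ≈ 1.448 km/s

r₁ = 8609 + 1608 = 10217 km = 1.0217×10⁷ m.
r₂ = 8609 + 21250 = 29859 km = 2.9859×10⁷ m.
Transfer ellipse a_t = (r₁ + r₂)/2 = 2.004×10⁷ m.
At r₁: circular v_c1 = √(μ/r₁) = 8656 m/s; transfer-periapsis v_p = √[μ(2/r₁ − 1/a_t)] = 10570 m/s.
At r₂: circular v_c2 = √(μ/r₂) = 5063 m/s; transfer-apoapsis v_a = √[μ(2/r₂ − 1/a_t)] = 3616 m/s.
Δv₂ = v_c2 − v_a = 1448 m/s.
= 1.448 km/s.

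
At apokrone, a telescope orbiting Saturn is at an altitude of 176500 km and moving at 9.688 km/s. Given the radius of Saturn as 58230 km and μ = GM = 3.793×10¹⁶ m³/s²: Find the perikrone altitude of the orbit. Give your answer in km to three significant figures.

perikrone altitude ≈ 37800 km

r_a = 58230 + 176500 = 2.3473×10⁵ km = 2.347×10⁸ m.
Specific energy ε = v²/2 − μ/r = -1.147×10⁸ J/kg, so a = −μ/(2ε) = 1.654×10⁸ m.
The apsides satisfy r_p + r_a = 2a, so the perikrone radius is 2a − r_a = 9.607×10⁷ m = 96071 km.
Perikrone altitude = 96071 − 58230 = 37841 km.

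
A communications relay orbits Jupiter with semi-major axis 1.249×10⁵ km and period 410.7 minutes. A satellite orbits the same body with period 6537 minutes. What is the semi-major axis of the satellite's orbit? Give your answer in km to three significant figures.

Kepler's third law: a³ ∝ T², so a₂ = a₁ (T₂/T₁)^(2/3).
T₂/T₁ = 15.92, (T₂/T₁)^(2/3) = 6.328.
a₂ = 1.249×10⁵ × 6.328 = 7.903×10⁵ km.

a₂ ≈ 7.90×10⁵ km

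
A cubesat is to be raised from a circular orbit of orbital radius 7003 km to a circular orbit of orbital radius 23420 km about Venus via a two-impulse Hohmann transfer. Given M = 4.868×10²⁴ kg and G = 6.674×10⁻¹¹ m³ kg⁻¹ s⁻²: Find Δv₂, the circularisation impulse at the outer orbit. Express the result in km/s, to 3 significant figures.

Δv ≈ 1.20 km/s

μ = GM = 6.674×10⁻¹¹ × 4.868×10²⁴ = 3.249×10¹⁴ m³/s².
r₁ = 7003 km = 7.003×10⁶ m.
r₂ = 23420 km = 2.342×10⁷ m.
Transfer ellipse a_t = (r₁ + r₂)/2 = 1.521×10⁷ m.
At r₁: circular v_c1 = √(μ/r₁) = 6811 m/s; transfer-periapsis v_p = √[μ(2/r₁ − 1/a_t)] = 8451 m/s.
At r₂: circular v_c2 = √(μ/r₂) = 3725 m/s; transfer-apoapsis v_a = √[μ(2/r₂ − 1/a_t)] = 2527 m/s.
Δv₂ = v_c2 − v_a = 1197 m/s.
= 1.197 km/s.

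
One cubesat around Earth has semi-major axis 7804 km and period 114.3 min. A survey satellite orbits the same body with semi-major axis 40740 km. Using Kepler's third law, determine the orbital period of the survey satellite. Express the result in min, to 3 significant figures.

Kepler's third law: T² ∝ a³, so T₂ = T₁ (a₂/a₁)^(3/2).
a₂/a₁ = 5.220, (a₂/a₁)^(3/2) = 11.93.
T₂ = 114.3 × 11.93 = 1363 min.

T₂ ≈ 1360 min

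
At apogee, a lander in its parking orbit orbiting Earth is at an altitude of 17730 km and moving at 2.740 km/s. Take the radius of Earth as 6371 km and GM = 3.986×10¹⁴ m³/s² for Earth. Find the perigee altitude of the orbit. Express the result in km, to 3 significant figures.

perigee altitude ≈ 705 km

r_a = 6371 + 17730 = 24101 km = 2.410×10⁷ m.
Specific energy ε = v²/2 − μ/r = -1.278×10⁷ J/kg, so a = −μ/(2ε) = 1.559×10⁷ m.
The apsides satisfy r_p + r_a = 2a, so the perigee radius is 2a − r_a = 7.076×10⁶ m = 7076.3 km.
Perigee altitude = 7076.3 − 6371 = 705.32 km.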